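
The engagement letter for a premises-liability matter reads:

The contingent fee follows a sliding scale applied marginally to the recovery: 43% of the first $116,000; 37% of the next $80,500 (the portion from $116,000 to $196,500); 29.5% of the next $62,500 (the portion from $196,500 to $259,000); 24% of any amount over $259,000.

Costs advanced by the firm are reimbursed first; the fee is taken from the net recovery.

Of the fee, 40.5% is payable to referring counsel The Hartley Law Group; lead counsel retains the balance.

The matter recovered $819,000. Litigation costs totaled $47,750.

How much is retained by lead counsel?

Fee base (net of costs): $819,000 − $47,750 = $771,250
First $116,000 at 43% = $49,880.00
Next $80,500 at 37% = $29,785.00
Next $62,500 at 29.5% = $18,437.50
Remaining $512,250 at 24% = $122,940.00
Fee: $49,880.00 + $29,785.00 + $18,437.50 + $122,940.00 = $221,042.50
Referral share: 40.5% of $221,042.50 = $89,522.21; lead counsel retains $221,042.50 − $89,522.21 = $131,520.29.

$131,520.29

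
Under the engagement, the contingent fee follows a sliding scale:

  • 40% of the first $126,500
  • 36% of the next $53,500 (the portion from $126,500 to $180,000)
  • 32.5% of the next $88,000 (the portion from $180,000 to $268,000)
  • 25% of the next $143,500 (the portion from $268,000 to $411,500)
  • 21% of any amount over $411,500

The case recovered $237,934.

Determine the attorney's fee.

First $126,500 at 40% = $50,600.00
Next $53,500 at 36% = $19,260.00
Remaining $57,934 at 32.5% = $18,828.55
Fee: $50,600.00 + $19,260.00 + $18,828.55 = $88,688.55

$88,688.55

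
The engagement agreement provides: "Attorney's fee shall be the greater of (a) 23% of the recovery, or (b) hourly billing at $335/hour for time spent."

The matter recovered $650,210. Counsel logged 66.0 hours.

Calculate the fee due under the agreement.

(a) 23% of $650,210 = $149,548.30
(b) 66.0 × $335 = $22,110.00
The greater is (a): $149,548.30.

$149,548.30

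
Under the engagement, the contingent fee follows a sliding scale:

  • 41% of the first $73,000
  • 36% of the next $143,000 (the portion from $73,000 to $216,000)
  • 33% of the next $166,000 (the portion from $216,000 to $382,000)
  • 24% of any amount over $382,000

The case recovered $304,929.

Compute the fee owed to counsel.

First $73,000 at 41% = $29,930.00
Next $143,000 at 36% = $51,480.00
Remaining $88,929 at 33% = $29,346.57
Fee: $29,930.00 + $51,480.00 + $29,346.57 = $110,756.57

$110,756.57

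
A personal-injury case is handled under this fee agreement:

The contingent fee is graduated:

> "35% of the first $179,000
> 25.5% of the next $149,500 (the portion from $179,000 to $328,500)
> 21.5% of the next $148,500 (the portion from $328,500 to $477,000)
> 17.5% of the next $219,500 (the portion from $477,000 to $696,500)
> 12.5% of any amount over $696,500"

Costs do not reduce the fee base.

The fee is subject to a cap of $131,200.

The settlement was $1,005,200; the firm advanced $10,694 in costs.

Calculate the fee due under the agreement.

Fee base is the gross recovery, $1,005,200; costs are reimbursed separately.
First $179,000 at 35% = $62,650.00
Next $149,500 at 25.5% = $38,122.50
Next $148,500 at 21.5% = $31,927.50
Next $219,500 at 17.5% = $38,412.50
Remaining $308,700 at 12.5% = $38,587.50
Fee: $62,650.00 + $38,122.50 + $31,927.50 + $38,412.50 + $38,587.50 = $209,700.00
$209,700.00 exceeds the $131,200 cap, so the fee is capped at $131,200.00.

$131,200.00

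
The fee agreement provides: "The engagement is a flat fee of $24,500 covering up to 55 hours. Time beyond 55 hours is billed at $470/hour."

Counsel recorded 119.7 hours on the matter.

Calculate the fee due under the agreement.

Flat fee: $24,500.00
Excess hours: 119.7 − 55 = 64.7
Overrun: 64.7 × $470 = $30,409.00
Total: $24,500.00 + $30,409.00 = $54,909.00

$54,909.00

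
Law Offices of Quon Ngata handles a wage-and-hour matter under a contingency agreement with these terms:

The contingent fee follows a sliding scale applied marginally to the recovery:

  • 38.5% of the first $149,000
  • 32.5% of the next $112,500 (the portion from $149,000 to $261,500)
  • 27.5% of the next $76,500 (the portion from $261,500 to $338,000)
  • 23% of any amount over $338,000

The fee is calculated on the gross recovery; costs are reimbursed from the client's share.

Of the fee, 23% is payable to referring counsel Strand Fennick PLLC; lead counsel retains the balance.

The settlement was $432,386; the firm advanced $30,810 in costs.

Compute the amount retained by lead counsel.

Fee base is the gross recovery, $432,386; costs are reimbursed separately.
First $149,000 at 38.5% = $57,365.00
Next $112,500 at 32.5% = $36,562.50
Next $76,500 at 27.5% = $21,037.50
Remaining $94,386 at 23% = $21,708.78
Fee: $57,365.00 + $36,562.50 + $21,037.50 + $21,708.78 = $136,673.78
Referral share: 23% of $136,673.78 = $31,434.97; lead counsel retains $136,673.78 − $31,434.97 = $105,238.81.

$105,238.81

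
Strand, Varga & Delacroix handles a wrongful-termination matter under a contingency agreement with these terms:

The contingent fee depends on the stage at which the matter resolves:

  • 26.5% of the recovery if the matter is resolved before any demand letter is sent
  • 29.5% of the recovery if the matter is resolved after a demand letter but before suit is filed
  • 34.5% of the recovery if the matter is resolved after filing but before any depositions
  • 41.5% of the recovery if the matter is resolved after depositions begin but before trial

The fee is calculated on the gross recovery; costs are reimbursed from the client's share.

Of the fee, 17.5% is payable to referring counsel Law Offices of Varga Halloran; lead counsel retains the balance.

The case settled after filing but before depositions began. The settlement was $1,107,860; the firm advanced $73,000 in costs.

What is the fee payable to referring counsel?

$66,887.05

Fee base is the gross recovery, $1,107,860; costs are reimbursed separately.
The matter settled after filing but before depositions began, so the 34.5% rate applies.
$1,107,860 × 34.5% = $382,211.70
Referral share: 17.5% of $382,211.70 = $66,887.05; lead counsel retains $382,211.70 − $66,887.05 = $315,324.65.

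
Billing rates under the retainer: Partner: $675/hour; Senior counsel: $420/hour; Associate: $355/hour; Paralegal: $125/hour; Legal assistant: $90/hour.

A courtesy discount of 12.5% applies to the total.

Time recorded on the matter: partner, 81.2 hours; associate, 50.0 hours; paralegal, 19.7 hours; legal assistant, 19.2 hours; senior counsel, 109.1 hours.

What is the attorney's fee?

Partner: 81.2 × $675 = $54,810.00
Senior counsel: 109.1 × $420 = $45,822.00
Associate: 50.0 × $355 = $17,750.00
Paralegal: 19.7 × $125 = $2,462.50
Legal assistant: 19.2 × $90 = $1,728.00
Subtotal: $122,572.50
Less 12.5% discount: −$15,321.56
Total: $122,572.50 − $15,321.56 = $107,250.94

$107,250.94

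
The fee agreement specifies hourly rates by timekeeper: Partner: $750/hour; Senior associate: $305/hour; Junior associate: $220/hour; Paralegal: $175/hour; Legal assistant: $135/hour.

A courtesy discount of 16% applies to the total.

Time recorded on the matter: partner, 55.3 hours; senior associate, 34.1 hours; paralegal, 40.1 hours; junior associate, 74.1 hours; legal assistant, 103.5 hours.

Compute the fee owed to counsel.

Partner: 55.3 × $750 = $41,475.00
Senior associate: 34.1 × $305 = $10,400.50
Junior associate: 74.1 × $220 = $16,302.00
Paralegal: 40.1 × $175 = $7,017.50
Legal assistant: 103.5 × $135 = $13,972.50
Subtotal: $89,167.50
Less 16% discount: −$14,266.80
Total: $89,167.50 − $14,266.80 = $74,900.70

$74,900.70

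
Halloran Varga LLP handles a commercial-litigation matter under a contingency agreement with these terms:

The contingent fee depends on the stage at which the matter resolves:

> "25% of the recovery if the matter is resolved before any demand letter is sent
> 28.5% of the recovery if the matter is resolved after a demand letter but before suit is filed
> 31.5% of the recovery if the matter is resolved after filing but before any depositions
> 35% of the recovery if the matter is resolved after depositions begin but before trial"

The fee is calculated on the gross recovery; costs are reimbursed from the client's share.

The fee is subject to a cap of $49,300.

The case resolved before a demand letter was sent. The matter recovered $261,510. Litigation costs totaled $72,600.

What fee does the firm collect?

$49,300.00

Fee base is the gross recovery, $261,510; costs are reimbursed separately.
The matter resolved before a demand letter was sent, so the 25% rate applies.
$261,510 × 25% = $65,377.50
$65,377.50 exceeds the $49,300 cap, so the fee is capped at $49,300.00.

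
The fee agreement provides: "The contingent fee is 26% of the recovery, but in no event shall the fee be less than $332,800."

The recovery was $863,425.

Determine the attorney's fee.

26% of $863,425 = $224,490.50
That is below the $332,800 minimum, so the minimum applies.

$332,800.00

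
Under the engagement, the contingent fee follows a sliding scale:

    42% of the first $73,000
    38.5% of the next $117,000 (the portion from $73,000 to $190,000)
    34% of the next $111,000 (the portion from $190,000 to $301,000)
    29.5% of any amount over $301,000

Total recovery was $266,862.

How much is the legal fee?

$101,838.08

First $73,000 at 42% = $30,660.00
Next $117,000 at 38.5% = $45,045.00
Remaining $76,862 at 34% = $26,133.08
Fee: $30,660.00 + $45,045.00 + $26,133.08 = $101,838.08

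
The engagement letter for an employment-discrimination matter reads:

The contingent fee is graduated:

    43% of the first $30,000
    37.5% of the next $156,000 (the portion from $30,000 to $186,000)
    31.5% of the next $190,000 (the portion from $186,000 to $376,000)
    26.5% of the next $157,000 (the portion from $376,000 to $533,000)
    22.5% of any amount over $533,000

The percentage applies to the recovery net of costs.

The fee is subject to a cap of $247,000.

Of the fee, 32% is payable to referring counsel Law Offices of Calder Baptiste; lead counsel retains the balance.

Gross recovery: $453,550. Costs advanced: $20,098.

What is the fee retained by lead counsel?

Fee base (net of costs): $453,550 − $20,098 = $433,452
First $30,000 at 43% = $12,900.00
Next $156,000 at 37.5% = $58,500.00
Next $190,000 at 31.5% = $59,850.00
Remaining $57,452 at 26.5% = $15,224.78
Fee: $12,900.00 + $58,500.00 + $59,850.00 + $15,224.78 = $146,474.78
$146,474.78 is under the $247,000 cap.
Referral share: 32% of $146,474.78 = $46,871.93; lead counsel retains $146,474.78 − $46,871.93 = $99,602.85.

$99,602.85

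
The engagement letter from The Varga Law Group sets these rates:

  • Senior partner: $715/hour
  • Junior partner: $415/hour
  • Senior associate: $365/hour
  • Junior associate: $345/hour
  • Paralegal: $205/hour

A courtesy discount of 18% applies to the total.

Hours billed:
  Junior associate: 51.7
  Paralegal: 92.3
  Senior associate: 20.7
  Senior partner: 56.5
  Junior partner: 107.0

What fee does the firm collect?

Senior partner: 56.5 × $715 = $40,397.50
Junior partner: 107.0 × $415 = $44,405.00
Senior associate: 20.7 × $365 = $7,555.50
Junior associate: 51.7 × $345 = $17,836.50
Paralegal: 92.3 × $205 = $18,921.50
Subtotal: $129,116.00
Less 18% discount: −$23,240.88
Total: $129,116.00 − $23,240.88 = $105,875.12

$105,875.12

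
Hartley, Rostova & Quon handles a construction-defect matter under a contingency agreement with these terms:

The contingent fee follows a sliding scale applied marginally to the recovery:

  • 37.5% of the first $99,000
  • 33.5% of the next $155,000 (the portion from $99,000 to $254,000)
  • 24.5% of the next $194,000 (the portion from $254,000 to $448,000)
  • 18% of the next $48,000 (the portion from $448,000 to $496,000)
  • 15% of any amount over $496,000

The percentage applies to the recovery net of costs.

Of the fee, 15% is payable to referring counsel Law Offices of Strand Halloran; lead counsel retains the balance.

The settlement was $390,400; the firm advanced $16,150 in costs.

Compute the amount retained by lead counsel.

$100,734.56

Fee base (net of costs): $390,400 − $16,150 = $374,250
First $99,000 at 37.5% = $37,125.00
Next $155,000 at 33.5% = $51,925.00
Remaining $120,250 at 24.5% = $29,461.25
Fee: $37,125.00 + $51,925.00 + $29,461.25 = $118,511.25
Referral share: 15% of $118,511.25 = $17,776.69; lead counsel retains $118,511.25 − $17,776.69 = $100,734.56.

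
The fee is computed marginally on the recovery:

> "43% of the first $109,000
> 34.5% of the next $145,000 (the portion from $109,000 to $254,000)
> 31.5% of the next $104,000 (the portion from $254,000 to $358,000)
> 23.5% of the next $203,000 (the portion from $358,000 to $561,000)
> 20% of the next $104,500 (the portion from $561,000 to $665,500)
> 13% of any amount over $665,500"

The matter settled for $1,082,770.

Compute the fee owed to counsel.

First $109,000 at 43% = $46,870.00
Next $145,000 at 34.5% = $50,025.00
Next $104,000 at 31.5% = $32,760.00
Next $203,000 at 23.5% = $47,705.00
Next $104,500 at 20% = $20,900.00
Remaining $417,270 at 13% = $54,245.10
Fee: $46,870.00 + $50,025.00 + $32,760.00 + $47,705.00 + $20,900.00 + $54,245.10 = $252,505.10

$252,505.10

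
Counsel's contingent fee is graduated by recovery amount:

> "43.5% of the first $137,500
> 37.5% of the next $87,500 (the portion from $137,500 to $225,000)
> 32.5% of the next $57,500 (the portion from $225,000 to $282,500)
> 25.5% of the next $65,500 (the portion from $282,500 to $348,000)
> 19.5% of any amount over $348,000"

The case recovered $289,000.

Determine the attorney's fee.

First $137,500 at 43.5% = $59,812.50
Next $87,500 at 37.5% = $32,812.50
Next $57,500 at 32.5% = $18,687.50
Remaining $6,500 at 25.5% = $1,657.50
Fee: $59,812.50 + $32,812.50 + $18,687.50 + $1,657.50 = $112,970.00

$112,970.00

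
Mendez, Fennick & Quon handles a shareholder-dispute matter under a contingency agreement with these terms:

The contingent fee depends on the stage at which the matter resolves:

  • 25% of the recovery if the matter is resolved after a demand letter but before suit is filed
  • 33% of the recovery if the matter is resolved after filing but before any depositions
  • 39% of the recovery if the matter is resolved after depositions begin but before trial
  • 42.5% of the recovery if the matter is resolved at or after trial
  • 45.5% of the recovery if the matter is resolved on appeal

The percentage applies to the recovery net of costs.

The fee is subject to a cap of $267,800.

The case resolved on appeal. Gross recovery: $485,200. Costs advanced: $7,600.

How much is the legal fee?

$217,308.00

Fee base (net of costs): $485,200 − $7,600 = $477,600
The matter resolved on appeal, so the 45.5% rate applies.
$477,600 × 45.5% = $217,308.00
$217,308.00 is under the $267,800 cap.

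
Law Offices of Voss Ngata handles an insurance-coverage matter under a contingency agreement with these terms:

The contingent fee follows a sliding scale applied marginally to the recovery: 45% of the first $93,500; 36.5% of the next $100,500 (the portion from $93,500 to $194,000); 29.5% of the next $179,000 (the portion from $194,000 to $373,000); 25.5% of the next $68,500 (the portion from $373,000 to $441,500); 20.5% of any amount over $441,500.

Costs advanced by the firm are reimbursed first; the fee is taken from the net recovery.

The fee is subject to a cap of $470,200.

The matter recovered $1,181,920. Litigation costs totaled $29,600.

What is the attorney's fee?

$294,748.10

Fee base (net of costs): $1,181,920 − $29,600 = $1,152,320
First $93,500 at 45% = $42,075.00
Next $100,500 at 36.5% = $36,682.50
Next $179,000 at 29.5% = $52,805.00
Next $68,500 at 25.5% = $17,467.50
Remaining $710,820 at 20.5% = $145,718.10
Fee: $42,075.00 + $36,682.50 + $52,805.00 + $17,467.50 + $145,718.10 = $294,748.10
$294,748.10 is under the $470,200 cap.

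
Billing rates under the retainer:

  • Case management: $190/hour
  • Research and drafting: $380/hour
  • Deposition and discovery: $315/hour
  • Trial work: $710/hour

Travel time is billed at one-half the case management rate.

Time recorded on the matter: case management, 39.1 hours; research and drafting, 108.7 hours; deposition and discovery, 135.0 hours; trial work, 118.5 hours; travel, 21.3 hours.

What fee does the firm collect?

$177,418.50

Case management: 39.1 × $190 = $7,429.00
Research and drafting: 108.7 × $380 = $41,306.00
Deposition and discovery: 135.0 × $315 = $42,525.00
Trial work: 118.5 × $710 = $84,135.00
Subtotal: $7,429.00 + $41,306.00 + $42,525.00 + $84,135.00 = $175,395.00
Travel: 21.3 × ($190 ÷ 2) = 21.3 × $95.00 = $2,023.50
Total: $175,395.00 + $2,023.50 = $177,418.50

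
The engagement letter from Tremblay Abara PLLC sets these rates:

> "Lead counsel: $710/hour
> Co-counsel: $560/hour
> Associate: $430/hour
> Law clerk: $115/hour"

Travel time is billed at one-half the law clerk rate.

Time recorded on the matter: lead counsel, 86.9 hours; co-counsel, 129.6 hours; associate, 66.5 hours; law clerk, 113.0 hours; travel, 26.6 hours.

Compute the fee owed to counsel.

Lead counsel: 86.9 × $710 = $61,699.00
Co-counsel: 129.6 × $560 = $72,576.00
Associate: 66.5 × $430 = $28,595.00
Law clerk: 113.0 × $115 = $12,995.00
Subtotal: $61,699.00 + $72,576.00 + $28,595.00 + $12,995.00 = $175,865.00
Travel: 26.6 × ($115 ÷ 2) = 26.6 × $57.50 = $1,529.50
Total: $175,865.00 + $1,529.50 = $177,394.50

$177,394.50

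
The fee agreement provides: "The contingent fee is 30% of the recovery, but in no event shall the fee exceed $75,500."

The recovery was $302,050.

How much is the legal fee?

$75,500.00

30% of $302,050 = $90,615.00
That exceeds the $75,500 cap, so the fee is capped at $75,500.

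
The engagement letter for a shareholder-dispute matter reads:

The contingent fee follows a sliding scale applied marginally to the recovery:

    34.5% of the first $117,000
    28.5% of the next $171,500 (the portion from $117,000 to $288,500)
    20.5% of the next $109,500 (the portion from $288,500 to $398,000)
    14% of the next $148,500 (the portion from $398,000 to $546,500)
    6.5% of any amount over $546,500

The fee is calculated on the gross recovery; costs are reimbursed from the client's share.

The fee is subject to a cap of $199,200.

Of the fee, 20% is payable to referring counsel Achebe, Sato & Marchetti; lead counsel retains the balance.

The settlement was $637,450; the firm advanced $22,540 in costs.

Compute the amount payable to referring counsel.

Fee base is the gross recovery, $637,450; costs are reimbursed separately.
First $117,000 at 34.5% = $40,365.00
Next $171,500 at 28.5% = $48,877.50
Next $109,500 at 20.5% = $22,447.50
Next $148,500 at 14% = $20,790.00
Remaining $90,950 at 6.5% = $5,911.75
Fee: $40,365.00 + $48,877.50 + $22,447.50 + $20,790.00 + $5,911.75 = $138,391.75
$138,391.75 is under the $199,200 cap.
Referral share: 20% of $138,391.75 = $27,678.35; lead counsel retains $138,391.75 − $27,678.35 = $110,713.40.

$27,678.35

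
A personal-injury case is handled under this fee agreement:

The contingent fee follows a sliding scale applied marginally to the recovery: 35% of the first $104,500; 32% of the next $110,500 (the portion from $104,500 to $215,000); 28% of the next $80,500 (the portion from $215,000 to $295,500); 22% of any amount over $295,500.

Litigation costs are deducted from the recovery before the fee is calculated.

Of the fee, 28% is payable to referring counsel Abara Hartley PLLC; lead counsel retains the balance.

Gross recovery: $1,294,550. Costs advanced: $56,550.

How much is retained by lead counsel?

Fee base (net of costs): $1,294,550 − $56,550 = $1,238,000
First $104,500 at 35% = $36,575.00
Next $110,500 at 32% = $35,360.00
Next $80,500 at 28% = $22,540.00
Remaining $942,500 at 22% = $207,350.00
Fee: $36,575.00 + $35,360.00 + $22,540.00 + $207,350.00 = $301,825.00
Referral share: 28% of $301,825.00 = $84,511.00; lead counsel retains $301,825.00 − $84,511.00 = $217,314.00.

$217,314.00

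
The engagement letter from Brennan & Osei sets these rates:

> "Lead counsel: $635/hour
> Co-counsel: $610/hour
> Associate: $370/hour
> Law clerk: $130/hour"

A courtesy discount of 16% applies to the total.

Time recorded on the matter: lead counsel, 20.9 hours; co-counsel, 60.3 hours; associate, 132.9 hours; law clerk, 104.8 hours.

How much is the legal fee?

Lead counsel: 20.9 × $635 = $13,271.50
Co-counsel: 60.3 × $610 = $36,783.00
Associate: 132.9 × $370 = $49,173.00
Law clerk: 104.8 × $130 = $13,624.00
Subtotal: $112,851.50
Less 16% discount: −$18,056.24
Total: $112,851.50 − $18,056.24 = $94,795.26

$94,795.26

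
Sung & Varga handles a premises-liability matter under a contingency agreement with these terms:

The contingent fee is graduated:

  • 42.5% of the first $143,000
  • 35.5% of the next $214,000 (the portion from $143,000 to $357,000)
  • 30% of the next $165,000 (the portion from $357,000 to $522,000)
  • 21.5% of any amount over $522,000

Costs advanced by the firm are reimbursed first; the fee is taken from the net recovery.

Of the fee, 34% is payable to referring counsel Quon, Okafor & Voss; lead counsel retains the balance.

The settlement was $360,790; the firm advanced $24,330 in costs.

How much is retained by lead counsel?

$85,439.18

Fee base (net of costs): $360,790 − $24,330 = $336,460
First $143,000 at 42.5% = $60,775.00
Remaining $193,460 at 35.5% = $68,678.30
Fee: $60,775.00 + $68,678.30 = $129,453.30
Referral share: 34% of $129,453.30 = $44,014.12; lead counsel retains $129,453.30 − $44,014.12 = $85,439.18.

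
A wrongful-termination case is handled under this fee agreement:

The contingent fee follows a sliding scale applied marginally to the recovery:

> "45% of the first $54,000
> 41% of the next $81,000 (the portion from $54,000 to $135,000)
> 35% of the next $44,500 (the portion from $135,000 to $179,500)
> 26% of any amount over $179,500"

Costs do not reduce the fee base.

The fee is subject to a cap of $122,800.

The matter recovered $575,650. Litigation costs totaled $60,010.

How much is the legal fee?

$122,800.00

Fee base is the gross recovery, $575,650; costs are reimbursed separately.
First $54,000 at 45% = $24,300.00
Next $81,000 at 41% = $33,210.00
Next $44,500 at 35% = $15,575.00
Remaining $396,150 at 26% = $102,999.00
Fee: $24,300.00 + $33,210.00 + $15,575.00 + $102,999.00 = $176,084.00
$176,084.00 exceeds the $122,800 cap, so the fee is capped at $122,800.00.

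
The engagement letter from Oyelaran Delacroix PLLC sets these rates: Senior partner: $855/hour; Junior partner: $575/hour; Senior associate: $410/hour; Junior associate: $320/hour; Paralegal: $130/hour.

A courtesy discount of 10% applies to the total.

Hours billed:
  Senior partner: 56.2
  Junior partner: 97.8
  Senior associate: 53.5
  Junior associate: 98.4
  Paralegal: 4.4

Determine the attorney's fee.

Senior partner: 56.2 × $855 = $48,051.00
Junior partner: 97.8 × $575 = $56,235.00
Senior associate: 53.5 × $410 = $21,935.00
Junior associate: 98.4 × $320 = $31,488.00
Paralegal: 4.4 × $130 = $572.00
Subtotal: $158,281.00
Less 10% discount: −$15,828.10
Total: $158,281.00 − $15,828.10 = $142,452.90

$142,452.90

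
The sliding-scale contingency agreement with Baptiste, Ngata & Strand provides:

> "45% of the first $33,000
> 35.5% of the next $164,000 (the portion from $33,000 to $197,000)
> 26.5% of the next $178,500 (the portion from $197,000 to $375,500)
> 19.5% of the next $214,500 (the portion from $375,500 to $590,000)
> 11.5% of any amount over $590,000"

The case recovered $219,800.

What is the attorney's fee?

First $33,000 at 45% = $14,850.00
Next $164,000 at 35.5% = $58,220.00
Remaining $22,800 at 26.5% = $6,042.00
Fee: $14,850.00 + $58,220.00 + $6,042.00 = $79,112.00

$79,112.00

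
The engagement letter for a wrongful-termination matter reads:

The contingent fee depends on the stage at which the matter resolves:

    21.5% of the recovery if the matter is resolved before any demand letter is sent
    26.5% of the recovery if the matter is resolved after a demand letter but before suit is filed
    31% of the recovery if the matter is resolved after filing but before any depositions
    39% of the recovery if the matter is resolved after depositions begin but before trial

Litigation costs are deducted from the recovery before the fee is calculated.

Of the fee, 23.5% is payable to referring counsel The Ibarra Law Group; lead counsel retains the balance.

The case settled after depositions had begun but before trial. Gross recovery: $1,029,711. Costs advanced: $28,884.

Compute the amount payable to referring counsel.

Fee base (net of costs): $1,029,711 − $28,884 = $1,000,827
The matter settled after depositions had begun but before trial, so the 39% rate applies.
$1,000,827 × 39% = $390,322.53
Referral share: 23.5% of $390,322.53 = $91,725.79; lead counsel retains $390,322.53 − $91,725.79 = $298,596.74.

$91,725.79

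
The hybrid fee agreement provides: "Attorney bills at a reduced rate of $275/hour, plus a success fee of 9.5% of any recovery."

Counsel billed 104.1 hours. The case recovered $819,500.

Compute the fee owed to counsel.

$106,480.00

Hourly: 104.1 × $275 = $28,627.50
Success fee: 9.5% of $819,500 = $77,852.50
Total: $28,627.50 + $77,852.50 = $106,480.00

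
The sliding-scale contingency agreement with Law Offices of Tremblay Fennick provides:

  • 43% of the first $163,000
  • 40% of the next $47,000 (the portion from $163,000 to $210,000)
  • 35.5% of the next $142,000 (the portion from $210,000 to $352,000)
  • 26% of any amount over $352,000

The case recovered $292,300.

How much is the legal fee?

$118,106.50

First $163,000 at 43% = $70,090.00
Next $47,000 at 40% = $18,800.00
Remaining $82,300 at 35.5% = $29,216.50
Fee: $70,090.00 + $18,800.00 + $29,216.50 = $118,106.50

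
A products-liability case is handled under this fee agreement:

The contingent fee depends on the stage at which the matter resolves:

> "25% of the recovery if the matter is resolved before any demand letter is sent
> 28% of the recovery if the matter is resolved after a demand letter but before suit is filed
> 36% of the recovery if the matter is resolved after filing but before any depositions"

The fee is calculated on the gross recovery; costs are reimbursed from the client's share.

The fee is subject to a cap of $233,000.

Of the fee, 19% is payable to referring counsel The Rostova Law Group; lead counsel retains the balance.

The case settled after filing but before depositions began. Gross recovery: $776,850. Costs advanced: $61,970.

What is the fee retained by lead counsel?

Fee base is the gross recovery, $776,850; costs are reimbursed separately.
The matter settled after filing but before depositions began, so the 36% rate applies.
$776,850 × 36% = $279,666.00
$279,666.00 exceeds the $233,000 cap, so the fee is capped at $233,000.00.
Referral share: 19% of $233,000.00 = $44,270.00; lead counsel retains $233,000.00 − $44,270.00 = $188,730.00.

$188,730.00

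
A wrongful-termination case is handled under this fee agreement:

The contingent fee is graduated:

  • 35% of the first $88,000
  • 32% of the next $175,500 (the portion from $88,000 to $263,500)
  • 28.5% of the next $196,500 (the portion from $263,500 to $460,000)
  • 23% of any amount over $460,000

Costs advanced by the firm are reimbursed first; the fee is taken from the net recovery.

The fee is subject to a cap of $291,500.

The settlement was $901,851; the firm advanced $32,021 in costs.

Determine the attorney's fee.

$237,223.40

Fee base (net of costs): $901,851 − $32,021 = $869,830
First $88,000 at 35% = $30,800.00
Next $175,500 at 32% = $56,160.00
Next $196,500 at 28.5% = $56,002.50
Remaining $409,830 at 23% = $94,260.90
Fee: $30,800.00 + $56,160.00 + $56,002.50 + $94,260.90 = $237,223.40
$237,223.40 is under the $291,500 cap.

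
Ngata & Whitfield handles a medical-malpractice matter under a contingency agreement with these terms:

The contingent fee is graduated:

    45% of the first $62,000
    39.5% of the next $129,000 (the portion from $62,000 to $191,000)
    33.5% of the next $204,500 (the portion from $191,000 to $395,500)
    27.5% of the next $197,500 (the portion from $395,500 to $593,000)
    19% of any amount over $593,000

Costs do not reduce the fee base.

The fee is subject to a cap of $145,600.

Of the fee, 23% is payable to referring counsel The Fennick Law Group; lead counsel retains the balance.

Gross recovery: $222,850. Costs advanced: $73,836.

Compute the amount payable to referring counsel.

Fee base is the gross recovery, $222,850; costs are reimbursed separately.
First $62,000 at 45% = $27,900.00
Next $129,000 at 39.5% = $50,955.00
Remaining $31,850 at 33.5% = $10,669.75
Fee: $27,900.00 + $50,955.00 + $10,669.75 = $89,524.75
$89,524.75 is under the $145,600 cap.
Referral share: 23% of $89,524.75 = $20,590.69; lead counsel retains $89,524.75 − $20,590.69 = $68,934.06.

$20,590.69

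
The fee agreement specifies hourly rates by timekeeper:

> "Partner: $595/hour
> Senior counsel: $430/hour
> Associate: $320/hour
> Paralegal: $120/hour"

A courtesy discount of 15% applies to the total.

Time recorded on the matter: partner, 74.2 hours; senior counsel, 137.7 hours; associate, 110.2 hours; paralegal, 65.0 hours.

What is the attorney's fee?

$124,460.40

Partner: 74.2 × $595 = $44,149.00
Senior counsel: 137.7 × $430 = $59,211.00
Associate: 110.2 × $320 = $35,264.00
Paralegal: 65.0 × $120 = $7,800.00
Subtotal: $146,424.00
Less 15% discount: −$21,963.60
Total: $146,424.00 − $21,963.60 = $124,460.40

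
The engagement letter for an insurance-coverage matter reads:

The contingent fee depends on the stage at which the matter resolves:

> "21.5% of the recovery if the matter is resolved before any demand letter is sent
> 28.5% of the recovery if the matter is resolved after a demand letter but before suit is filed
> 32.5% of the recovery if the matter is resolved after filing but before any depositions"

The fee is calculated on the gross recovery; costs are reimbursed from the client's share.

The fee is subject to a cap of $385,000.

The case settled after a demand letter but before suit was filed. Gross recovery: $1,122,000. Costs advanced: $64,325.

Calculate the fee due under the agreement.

Fee base is the gross recovery, $1,122,000; costs are reimbursed separately.
The matter settled after a demand letter but before suit was filed, so the 28.5% rate applies.
$1,122,000 × 28.5% = $319,770.00
$319,770.00 is under the $385,000 cap.

$319,770.00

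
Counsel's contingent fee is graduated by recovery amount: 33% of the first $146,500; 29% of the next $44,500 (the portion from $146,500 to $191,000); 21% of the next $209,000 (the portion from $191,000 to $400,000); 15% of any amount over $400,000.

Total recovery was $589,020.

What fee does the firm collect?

$133,493.00

First $146,500 at 33% = $48,345.00
Next $44,500 at 29% = $12,905.00
Next $209,000 at 21% = $43,890.00
Remaining $189,020 at 15% = $28,353.00
Fee: $48,345.00 + $12,905.00 + $43,890.00 + $28,353.00 = $133,493.00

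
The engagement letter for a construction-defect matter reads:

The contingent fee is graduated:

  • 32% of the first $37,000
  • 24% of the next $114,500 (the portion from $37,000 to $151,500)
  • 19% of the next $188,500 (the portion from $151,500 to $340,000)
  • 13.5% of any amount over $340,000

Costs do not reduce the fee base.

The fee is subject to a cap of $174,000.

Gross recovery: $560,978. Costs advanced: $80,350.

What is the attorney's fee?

$104,967.03

Fee base is the gross recovery, $560,978; costs are reimbursed separately.
First $37,000 at 32% = $11,840.00
Next $114,500 at 24% = $27,480.00
Next $188,500 at 19% = $35,815.00
Remaining $220,978 at 13.5% = $29,832.03
Fee: $11,840.00 + $27,480.00 + $35,815.00 + $29,832.03 = $104,967.03
$104,967.03 is under the $174,000 cap.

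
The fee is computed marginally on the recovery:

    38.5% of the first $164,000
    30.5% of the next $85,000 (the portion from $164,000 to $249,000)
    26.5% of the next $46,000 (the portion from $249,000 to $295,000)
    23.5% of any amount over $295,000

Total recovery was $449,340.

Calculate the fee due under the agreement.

First $164,000 at 38.5% = $63,140.00
Next $85,000 at 30.5% = $25,925.00
Next $46,000 at 26.5% = $12,190.00
Remaining $154,340 at 23.5% = $36,269.90
Fee: $63,140.00 + $25,925.00 + $12,190.00 + $36,269.90 = $137,524.90

$137,524.90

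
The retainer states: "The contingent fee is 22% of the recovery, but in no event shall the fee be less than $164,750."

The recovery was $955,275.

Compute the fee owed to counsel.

$210,160.50

22% of $955,275 = $210,160.50
That exceeds the $164,750 minimum.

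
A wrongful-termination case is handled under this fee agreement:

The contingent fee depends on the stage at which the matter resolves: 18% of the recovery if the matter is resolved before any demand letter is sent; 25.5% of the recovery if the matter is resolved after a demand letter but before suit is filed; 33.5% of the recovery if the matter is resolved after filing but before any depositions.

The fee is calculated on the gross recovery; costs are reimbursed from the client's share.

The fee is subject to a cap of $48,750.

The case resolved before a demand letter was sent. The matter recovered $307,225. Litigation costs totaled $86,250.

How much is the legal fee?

$48,750.00

Fee base is the gross recovery, $307,225; costs are reimbursed separately.
The matter resolved before a demand letter was sent, so the 18% rate applies.
$307,225 × 18% = $55,300.50
$55,300.50 exceeds the $48,750 cap, so the fee is capped at $48,750.00.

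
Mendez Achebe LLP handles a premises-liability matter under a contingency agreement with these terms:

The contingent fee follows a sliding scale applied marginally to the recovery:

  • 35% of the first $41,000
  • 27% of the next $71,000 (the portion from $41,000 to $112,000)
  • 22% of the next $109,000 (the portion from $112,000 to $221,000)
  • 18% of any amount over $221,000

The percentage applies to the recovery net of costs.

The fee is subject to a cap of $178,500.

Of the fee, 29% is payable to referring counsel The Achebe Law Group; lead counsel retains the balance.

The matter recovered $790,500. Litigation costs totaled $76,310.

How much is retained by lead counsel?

$103,854.68

Fee base (net of costs): $790,500 − $76,310 = $714,190
First $41,000 at 35% = $14,350.00
Next $71,000 at 27% = $19,170.00
Next $109,000 at 22% = $23,980.00
Remaining $493,190 at 18% = $88,774.20
Fee: $14,350.00 + $19,170.00 + $23,980.00 + $88,774.20 = $146,274.20
$146,274.20 is under the $178,500 cap.
Referral share: 29% of $146,274.20 = $42,419.52; lead counsel retains $146,274.20 − $42,419.52 = $103,854.68.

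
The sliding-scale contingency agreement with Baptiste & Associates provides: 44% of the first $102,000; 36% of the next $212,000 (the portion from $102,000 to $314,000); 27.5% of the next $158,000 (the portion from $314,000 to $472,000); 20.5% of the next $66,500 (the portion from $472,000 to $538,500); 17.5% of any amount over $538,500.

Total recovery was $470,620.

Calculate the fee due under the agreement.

First $102,000 at 44% = $44,880.00
Next $212,000 at 36% = $76,320.00
Remaining $156,620 at 27.5% = $43,070.50
Fee: $44,880.00 + $76,320.00 + $43,070.50 = $164,270.50

$164,270.50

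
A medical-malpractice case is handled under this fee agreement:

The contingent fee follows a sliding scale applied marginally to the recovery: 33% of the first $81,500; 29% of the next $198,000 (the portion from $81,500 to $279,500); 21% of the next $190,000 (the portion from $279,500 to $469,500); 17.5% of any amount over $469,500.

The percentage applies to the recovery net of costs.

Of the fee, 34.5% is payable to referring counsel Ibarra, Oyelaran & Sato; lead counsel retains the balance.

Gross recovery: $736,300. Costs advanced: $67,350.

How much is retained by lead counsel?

Fee base (net of costs): $736,300 − $67,350 = $668,950
First $81,500 at 33% = $26,895.00
Next $198,000 at 29% = $57,420.00
Next $190,000 at 21% = $39,900.00
Remaining $199,450 at 17.5% = $34,903.75
Fee: $26,895.00 + $57,420.00 + $39,900.00 + $34,903.75 = $159,118.75
Referral share: 34.5% of $159,118.75 = $54,895.97; lead counsel retains $159,118.75 − $54,895.97 = $104,222.78.

$104,222.78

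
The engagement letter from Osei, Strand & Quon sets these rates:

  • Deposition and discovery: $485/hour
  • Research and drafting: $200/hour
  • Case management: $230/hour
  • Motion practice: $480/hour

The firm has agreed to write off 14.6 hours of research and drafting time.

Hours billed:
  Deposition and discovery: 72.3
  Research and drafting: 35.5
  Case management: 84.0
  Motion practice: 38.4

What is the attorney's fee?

Deposition and discovery: 72.3 × $485 = $35,065.50
Research and drafting: 35.5 × $200 = $7,100.00
Case management: 84.0 × $230 = $19,320.00
Motion practice: 38.4 × $480 = $18,432.00
Subtotal: $79,917.50
Write-off: 14.6 × $200 = $2,920.00
Total: $79,917.50 − $2,920.00 = $76,997.50

$76,997.50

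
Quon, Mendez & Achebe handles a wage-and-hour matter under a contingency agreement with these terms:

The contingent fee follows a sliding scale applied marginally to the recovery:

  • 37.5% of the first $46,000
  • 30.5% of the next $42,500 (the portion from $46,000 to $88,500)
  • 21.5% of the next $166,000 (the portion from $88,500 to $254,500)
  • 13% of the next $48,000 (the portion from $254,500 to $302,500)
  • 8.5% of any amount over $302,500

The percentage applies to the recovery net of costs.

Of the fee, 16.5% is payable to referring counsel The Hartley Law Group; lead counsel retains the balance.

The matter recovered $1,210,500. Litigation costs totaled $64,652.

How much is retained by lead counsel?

$120,095.61

Fee base (net of costs): $1,210,500 − $64,652 = $1,145,848
First $46,000 at 37.5% = $17,250.00
Next $42,500 at 30.5% = $12,962.50
Next $166,000 at 21.5% = $35,690.00
Next $48,000 at 13% = $6,240.00
Remaining $843,348 at 8.5% = $71,684.58
Fee: $17,250.00 + $12,962.50 + $35,690.00 + $6,240.00 + $71,684.58 = $143,827.08
Referral share: 16.5% of $143,827.08 = $23,731.47; lead counsel retains $143,827.08 − $23,731.47 = $120,095.61.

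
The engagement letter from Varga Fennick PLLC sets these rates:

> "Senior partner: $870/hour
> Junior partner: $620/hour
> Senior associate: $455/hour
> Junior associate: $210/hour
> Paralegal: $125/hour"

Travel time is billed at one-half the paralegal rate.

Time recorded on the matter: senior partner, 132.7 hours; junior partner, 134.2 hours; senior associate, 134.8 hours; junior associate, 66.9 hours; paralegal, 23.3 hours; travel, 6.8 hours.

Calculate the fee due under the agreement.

Senior partner: 132.7 × $870 = $115,449.00
Junior partner: 134.2 × $620 = $83,204.00
Senior associate: 134.8 × $455 = $61,334.00
Junior associate: 66.9 × $210 = $14,049.00
Paralegal: 23.3 × $125 = $2,912.50
Subtotal: $115,449.00 + $83,204.00 + $61,334.00 + $14,049.00 + $2,912.50 = $276,948.50
Travel: 6.8 × ($125 ÷ 2) = 6.8 × $62.50 = $425.00
Total: $276,948.50 + $425.00 = $277,373.50

$277,373.50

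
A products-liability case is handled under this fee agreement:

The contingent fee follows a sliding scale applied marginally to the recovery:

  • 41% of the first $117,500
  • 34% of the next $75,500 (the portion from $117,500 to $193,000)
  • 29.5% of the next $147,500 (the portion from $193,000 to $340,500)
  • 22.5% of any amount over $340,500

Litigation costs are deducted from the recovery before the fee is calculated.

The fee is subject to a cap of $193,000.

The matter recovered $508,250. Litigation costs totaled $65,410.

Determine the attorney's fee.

Fee base (net of costs): $508,250 − $65,410 = $442,840
First $117,500 at 41% = $48,175.00
Next $75,500 at 34% = $25,670.00
Next $147,500 at 29.5% = $43,512.50
Remaining $102,340 at 22.5% = $23,026.50
Fee: $48,175.00 + $25,670.00 + $43,512.50 + $23,026.50 = $140,384.00
$140,384.00 is under the $193,000 cap.

$140,384.00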